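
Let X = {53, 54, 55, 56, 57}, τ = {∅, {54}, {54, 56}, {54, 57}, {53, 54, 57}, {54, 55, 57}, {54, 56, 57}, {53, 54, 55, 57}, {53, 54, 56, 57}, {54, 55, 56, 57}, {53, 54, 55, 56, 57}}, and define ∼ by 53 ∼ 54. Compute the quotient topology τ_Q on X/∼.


X/∼ = {[53=54], [55], [56], [57]}; |τ_Q| = 5.

Equivalence classes: [53=54], [55], [56], [57].
Quotient map π: X → X/∼ sends 53 ↦ [53=54], 54 ↦ [53=54], 55 ↦ [55], 56 ↦ [56], 57 ↦ [57].
For each subset V ⊆ X/∼, compute π^{-1}(V) ⊆ X and check whether π^{-1}(V) ∈ τ. V is open in τ_Q iff π^{-1}(V) ∈ τ.
  V = {}: π^{-1}(V) = ∅ ∈ τ ✓.
  V = {[53=54]}: π^{-1}(V) = {53, 54} ∉ τ ✗.
  V = {[55]}: π^{-1}(V) = {55} ∉ τ ✗.
  V = {[53=54], [55]}: π^{-1}(V) = {53, 54, 55} ∉ τ ✗.
  V = {[56]}: π^{-1}(V) = {56} ∉ τ ✗.
  V = {[53=54], [56]}: π^{-1}(V) = {53, 54, 56} ∉ τ ✗.
  V = {[55], [56]}: π^{-1}(V) = {55, 56} ∉ τ ✗.
  V = {[53=54], [55], [56]}: π^{-1}(V) = {53, 54, 55, 56} ∉ τ ✗.
  V = {[57]}: π^{-1}(V) = {57} ∉ τ ✗.
  V = {[53=54], [57]}: π^{-1}(V) = {53, 54, 57} ∈ τ ✓.
  V = {[55], [57]}: π^{-1}(V) = {55, 57} ∉ τ ✗.
  V = {[53=54], [55], [57]}: π^{-1}(V) = {53, 54, 55, 57} ∈ τ ✓.
  V = {[56], [57]}: π^{-1}(V) = {56, 57} ∉ τ ✗.
  V = {[53=54], [56], [57]}: π^{-1}(V) = {53, 54, 56, 57} ∈ τ ✓.
  V = {[55], [56], [57]}: π^{-1}(V) = {55, 56, 57} ∉ τ ✗.
  V = {[53=54], [55], [56], [57]}: π^{-1}(V) = {53, 54, 55, 56, 57} ∈ τ ✓.
Open sets in the quotient: τ_Q = {{}, {[53=54], [57]}, {[53=54], [55], [57]}, {[53=54], [56], [57]}, {[53=54], [55], [56], [57]}} (5 elements).


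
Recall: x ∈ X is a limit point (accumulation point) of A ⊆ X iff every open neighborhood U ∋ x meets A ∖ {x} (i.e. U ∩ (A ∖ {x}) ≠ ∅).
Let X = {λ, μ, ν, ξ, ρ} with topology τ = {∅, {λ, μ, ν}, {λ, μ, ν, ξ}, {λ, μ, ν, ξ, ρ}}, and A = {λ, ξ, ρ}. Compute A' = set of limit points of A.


A' = {μ, ν, ξ, ρ}

For each x ∈ X, list the open sets U ∈ τ with x ∈ U, then check whether U ∩ (A ∖ {x}) ≠ ∅ for every such U.
  x = λ: open {λ, μ, ν} ∋ x has {λ, μ, ν} ∩ (A ∖ {λ}) = ∅, so x is NOT a limit point.
  x = μ: opens ∋ x are {λ, μ, ν}, {λ, μ, ν, ξ}, {λ, μ, ν, ξ, ρ}; each meets A ∖ {μ}, so x IS a limit point.
  x = ν: opens ∋ x are {λ, μ, ν}, {λ, μ, ν, ξ}, {λ, μ, ν, ξ, ρ}; each meets A ∖ {ν}, so x IS a limit point.
  x = ξ: opens ∋ x are {λ, μ, ν, ξ}, {λ, μ, ν, ξ, ρ}; each meets A ∖ {ξ}, so x IS a limit point.
  x = ρ: opens ∋ x are {λ, μ, ν, ξ, ρ}; each meets A ∖ {ρ}, so x IS a limit point.
Collecting: A' = {μ, ν, ξ, ρ}.


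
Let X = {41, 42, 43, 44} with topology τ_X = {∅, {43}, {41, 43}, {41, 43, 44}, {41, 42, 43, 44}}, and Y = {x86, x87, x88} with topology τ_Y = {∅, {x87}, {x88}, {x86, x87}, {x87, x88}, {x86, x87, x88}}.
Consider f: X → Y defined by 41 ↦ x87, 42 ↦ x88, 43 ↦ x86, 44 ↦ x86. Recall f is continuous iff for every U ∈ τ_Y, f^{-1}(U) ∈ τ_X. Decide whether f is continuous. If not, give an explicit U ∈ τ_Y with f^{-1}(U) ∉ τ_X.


f is NOT continuous.

Compute f^{-1}(U) for each U ∈ τ_Y:
  U = ∅: f^{-1}(U) = ∅ ∈ τ_X ✓.
  U = {x87}: f^{-1}(U) = {41} ∉ τ_X ✗.
  U = {x88}: f^{-1}(U) = {42} ∉ τ_X ✗.
  U = {x86, x87}: f^{-1}(U) = {41, 43, 44} ∈ τ_X ✓.
  U = {x87, x88}: f^{-1}(U) = {41, 42} ∉ τ_X ✗.
  U = {x86, x87, x88}: f^{-1}(U) = {41, 42, 43, 44} ∈ τ_X ✓.
Found U = {x87} with f^{-1}(U) = {41} not in τ_X. Therefore f is NOT continuous.


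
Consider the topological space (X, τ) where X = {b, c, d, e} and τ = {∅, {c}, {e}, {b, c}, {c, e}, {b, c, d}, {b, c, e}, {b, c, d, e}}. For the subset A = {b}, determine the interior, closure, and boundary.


int(A) = ∅, cl(A) = {b, d}, ∂A = {b, d}.

Closed sets in (X, τ) are complements of opens:
  closed(X, τ) = {∅, {d}, {e}, {b, d}, {d, e}, {b, c, d}, {b, d, e}, {b, c, d, e}}.
int(A) = ⋃ {U ∈ τ : U ⊆ A}. Opens contained in A: ∅.
Taking the union of these: int(A) = ∅.
cl(A) = ⋂ {C closed : A ⊆ C}. Closed sets containing A: {b, d}, {b, c, d}, {b, d, e}, {b, c, d, e}.
Intersecting these: cl(A) = {b, d}.
∂A = cl(A) ∖ int(A) = {b, d} ∖ ∅ = {b, d}.


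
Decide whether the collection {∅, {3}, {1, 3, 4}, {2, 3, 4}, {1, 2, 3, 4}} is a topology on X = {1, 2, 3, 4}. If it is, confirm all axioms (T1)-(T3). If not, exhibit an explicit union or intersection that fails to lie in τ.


τ is NOT a topology on X.

Axiom (T1): ∅ ∈ τ? Yes; X ∈ τ? Yes.
Axiom (T2/T3): check pairwise unions and intersections of members of τ.
Counterexample for (T3): {1, 3, 4} ∩ {2, 3, 4} = {3, 4} ∉ τ. Therefore τ is NOT a topology.


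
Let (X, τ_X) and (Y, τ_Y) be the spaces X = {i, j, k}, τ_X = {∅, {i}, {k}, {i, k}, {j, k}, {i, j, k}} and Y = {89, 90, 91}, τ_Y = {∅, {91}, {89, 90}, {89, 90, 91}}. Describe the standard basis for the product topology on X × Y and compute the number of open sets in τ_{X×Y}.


Basis B = {∅ × ∅, {i} × {91}, {k} × {91}, {i} × {89, 90}, {i, k} × {91}, {j, k} × {91}, {k} × {89, 90}, {i} × {89, 90, 91}, {i, j, k} × {91}, {k} × {89, 90, 91}, {i, k} × {89, 90}, {j, k} × {89, 90}, {i, k} × {89, 90, 91}, {i, j, k} × {89, 90}, {j, k} × {89, 90, 91}, {i, j, k} × {89, 90, 91}}; |τ_{X×Y}| = 36.

Enumerate products U × V with U ∈ τ_X, V ∈ τ_Y (deduplicated):
  ∅ × ∅ = {} (∅)
  {i} × {91} = {(i,91)}
  {k} × {91} = {(k,91)}
  {i} × {89, 90} = {(i,89), (i,90)}
  {i, k} × {91} = {(i,91), (k,91)}
  {j, k} × {91} = {(j,91), (k,91)}
  {k} × {89, 90} = {(k,89), (k,90)}
  {i} × {89, 90, 91} = {(i,89), (i,90), (i,91)}
  {i, j, k} × {91} = {(i,91), (j,91), (k,91)}
  {k} × {89, 90, 91} = {(k,89), (k,90), (k,91)}
  {i, k} × {89, 90} = {(i,89), (i,90), (k,89), (k,90)}
  {j, k} × {89, 90} = {(j,89), (j,90), (k,89), (k,90)}
  {i, k} × {89, 90, 91} = {(i,89), (i,90), (i,91), (k,89), (k,90), (k,91)}
  {i, j, k} × {89, 90} = {(i,89), (i,90), (j,89), (j,90), (k,89), (k,90)}
  {j, k} × {89, 90, 91} = {(j,89), (j,90), (j,91), (k,89), (k,90), (k,91)}
  {i, j, k} × {89, 90, 91} = {(i,89), (i,90), (i,91), (j,89), (j,90), (j,91), (k,89), (k,90), (k,91)}
These 16 distinct sets form the basis B.
Close under arbitrary unions to get τ_{X×Y}; counting gives |τ_{X×Y}| = 36.


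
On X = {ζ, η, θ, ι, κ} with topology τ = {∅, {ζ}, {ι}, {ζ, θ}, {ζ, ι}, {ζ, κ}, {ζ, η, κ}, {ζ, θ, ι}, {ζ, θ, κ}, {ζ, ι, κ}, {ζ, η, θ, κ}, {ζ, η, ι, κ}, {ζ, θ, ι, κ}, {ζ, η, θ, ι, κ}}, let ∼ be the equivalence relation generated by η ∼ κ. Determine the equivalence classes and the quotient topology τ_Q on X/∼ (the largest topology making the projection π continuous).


X/∼ = {[ζ], [η=κ], [θ], [ι]}; |τ_Q| = 10.

Equivalence classes: [ζ], [η=κ], [θ], [ι].
Quotient map π: X → X/∼ sends ζ ↦ [ζ], η ↦ [η=κ], θ ↦ [θ], ι ↦ [ι], κ ↦ [η=κ].
For each subset V ⊆ X/∼, compute π^{-1}(V) ⊆ X and check whether π^{-1}(V) ∈ τ. V is open in τ_Q iff π^{-1}(V) ∈ τ.
  V = {}: π^{-1}(V) = ∅ ∈ τ ✓.
  V = {[ζ]}: π^{-1}(V) = {ζ} ∈ τ ✓.
  V = {[η=κ]}: π^{-1}(V) = {η, κ} ∉ τ ✗.
  V = {[ζ], [η=κ]}: π^{-1}(V) = {ζ, η, κ} ∈ τ ✓.
  V = {[θ]}: π^{-1}(V) = {θ} ∉ τ ✗.
  V = {[ζ], [θ]}: π^{-1}(V) = {ζ, θ} ∈ τ ✓.
  V = {[η=κ], [θ]}: π^{-1}(V) = {η, θ, κ} ∉ τ ✗.
  V = {[ζ], [η=κ], [θ]}: π^{-1}(V) = {ζ, η, θ, κ} ∈ τ ✓.
  V = {[ι]}: π^{-1}(V) = {ι} ∈ τ ✓.
  V = {[ζ], [ι]}: π^{-1}(V) = {ζ, ι} ∈ τ ✓.
  V = {[η=κ], [ι]}: π^{-1}(V) = {η, ι, κ} ∉ τ ✗.
  V = {[ζ], [η=κ], [ι]}: π^{-1}(V) = {ζ, η, ι, κ} ∈ τ ✓.
  V = {[θ], [ι]}: π^{-1}(V) = {θ, ι} ∉ τ ✗.
  V = {[ζ], [θ], [ι]}: π^{-1}(V) = {ζ, θ, ι} ∈ τ ✓.
  V = {[η=κ], [θ], [ι]}: π^{-1}(V) = {η, θ, ι, κ} ∉ τ ✗.
  V = {[ζ], [η=κ], [θ], [ι]}: π^{-1}(V) = {ζ, η, θ, ι, κ} ∈ τ ✓.
Open sets in the quotient: τ_Q = {{}, {[ζ]}, {[ζ], [η=κ]}, {[ζ], [θ]}, {[ζ], [η=κ], [θ]}, {[ι]}, {[ζ], [ι]}, {[ζ], [η=κ], [ι]}, {[ζ], [θ], [ι]}, {[ζ], [η=κ], [θ], [ι]}} (10 elements).


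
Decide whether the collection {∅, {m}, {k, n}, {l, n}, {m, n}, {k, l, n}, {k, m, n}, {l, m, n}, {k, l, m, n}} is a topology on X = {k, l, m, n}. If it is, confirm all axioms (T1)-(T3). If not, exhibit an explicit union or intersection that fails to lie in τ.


τ is NOT a topology on X.

Axiom (T1): ∅ ∈ τ? Yes; X ∈ τ? Yes.
Axiom (T2/T3): check pairwise unions and intersections of members of τ.
Counterexample for (T3): {k, n} ∩ {l, n} = {n} ∉ τ. Therefore τ is NOT a topology.


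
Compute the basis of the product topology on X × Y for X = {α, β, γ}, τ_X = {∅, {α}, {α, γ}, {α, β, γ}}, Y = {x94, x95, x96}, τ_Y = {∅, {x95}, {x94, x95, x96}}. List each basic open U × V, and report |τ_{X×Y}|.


Basis B = {∅ × ∅, {α} × {x95}, {α, γ} × {x95}, {α} × {x94, x95, x96}, {α, β, γ} × {x95}, {α, γ} × {x94, x95, x96}, {α, β, γ} × {x94, x95, x96}}; |τ_{X×Y}| = 10.

Enumerate products U × V with U ∈ τ_X, V ∈ τ_Y (deduplicated):
  ∅ × ∅ = {} (∅)
  {α} × {x95} = {(α,x95)}
  {α, γ} × {x95} = {(α,x95), (γ,x95)}
  {α} × {x94, x95, x96} = {(α,x94), (α,x95), (α,x96)}
  {α, β, γ} × {x95} = {(α,x95), (β,x95), (γ,x95)}
  {α, γ} × {x94, x95, x96} = {(α,x94), (α,x95), (α,x96), (γ,x94), (γ,x95), (γ,x96)}
  {α, β, γ} × {x94, x95, x96} = {(α,x94), (α,x95), (α,x96), (β,x94), (β,x95), (β,x96), (γ,x94), (γ,x95), (γ,x96)}
These 7 distinct sets form the basis B.
Close under arbitrary unions to get τ_{X×Y}; counting gives |τ_{X×Y}| = 10.


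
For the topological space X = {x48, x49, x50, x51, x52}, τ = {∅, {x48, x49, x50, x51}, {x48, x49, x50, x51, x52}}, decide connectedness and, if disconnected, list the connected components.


(X, τ) is connected.

Find clopen sets (U ∈ τ with X ∖ U ∈ τ):
  U = ∅, X ∖ U = {x48, x49, x50, x51, x52} — both open, so U is clopen.
  U = {x48, x49, x50, x51, x52}, X ∖ U = ∅ — both open, so U is clopen.
Only trivial clopens (∅ and X) exist, so (X, τ) is connected.
Compute connected components by grouping points that agree on all clopens:
  component: {x48, x49, x50, x51, x52}


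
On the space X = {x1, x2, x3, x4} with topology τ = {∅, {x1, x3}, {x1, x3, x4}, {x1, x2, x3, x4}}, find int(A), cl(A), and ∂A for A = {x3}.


int(A) = ∅, cl(A) = {x1, x2, x3, x4}, ∂A = {x1, x2, x3, x4}.

Closed sets in (X, τ) are complements of opens:
  closed(X, τ) = {∅, {x2}, {x2, x4}, {x1, x2, x3, x4}}.
int(A) = ⋃ {U ∈ τ : U ⊆ A}. Opens contained in A: ∅.
Taking the union of these: int(A) = ∅.
cl(A) = ⋂ {C closed : A ⊆ C}. Closed sets containing A: {x1, x2, x3, x4}.
Intersecting these: cl(A) = {x1, x2, x3, x4}.
∂A = cl(A) ∖ int(A) = {x1, x2, x3, x4} ∖ ∅ = {x1, x2, x3, x4}.


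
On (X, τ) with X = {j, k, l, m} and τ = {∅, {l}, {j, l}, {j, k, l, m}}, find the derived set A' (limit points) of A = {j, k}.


A' = {k, m}

For each x ∈ X, list the open sets U ∈ τ with x ∈ U, then check whether U ∩ (A ∖ {x}) ≠ ∅ for every such U.
  x = j: open {j, l} ∋ x has {j, l} ∩ (A ∖ {j}) = ∅, so x is NOT a limit point.
  x = k: opens ∋ x are {j, k, l, m}; each meets A ∖ {k}, so x IS a limit point.
  x = l: open {l} ∋ x has {l} ∩ (A ∖ {l}) = ∅, so x is NOT a limit point.
  x = m: opens ∋ x are {j, k, l, m}; each meets A ∖ {m}, so x IS a limit point.
Collecting: A' = {k, m}.


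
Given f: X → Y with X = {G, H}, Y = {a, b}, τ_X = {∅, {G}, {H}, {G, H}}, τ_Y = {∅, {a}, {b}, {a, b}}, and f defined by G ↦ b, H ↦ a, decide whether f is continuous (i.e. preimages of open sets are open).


f IS continuous.

Compute f^{-1}(U) for each U ∈ τ_Y:
  U = ∅: f^{-1}(U) = ∅ ∈ τ_X ✓.
  U = {a}: f^{-1}(U) = {H} ∈ τ_X ✓.
  U = {b}: f^{-1}(U) = {G} ∈ τ_X ✓.
  U = {a, b}: f^{-1}(U) = {G, H} ∈ τ_X ✓.
Every preimage lies in τ_X, so f IS continuous.


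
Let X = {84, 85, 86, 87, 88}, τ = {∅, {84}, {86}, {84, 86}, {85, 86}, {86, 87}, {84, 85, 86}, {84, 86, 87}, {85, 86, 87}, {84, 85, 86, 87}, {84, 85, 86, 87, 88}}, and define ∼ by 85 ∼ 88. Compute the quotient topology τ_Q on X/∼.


X/∼ = {[84], [85=88], [86], [87]}; |τ_Q| = 7.

Equivalence classes: [84], [85=88], [86], [87].
Quotient map π: X → X/∼ sends 84 ↦ [84], 85 ↦ [85=88], 86 ↦ [86], 87 ↦ [87], 88 ↦ [85=88].
For each subset V ⊆ X/∼, compute π^{-1}(V) ⊆ X and check whether π^{-1}(V) ∈ τ. V is open in τ_Q iff π^{-1}(V) ∈ τ.
  V = {}: π^{-1}(V) = ∅ ∈ τ ✓.
  V = {[84]}: π^{-1}(V) = {84} ∈ τ ✓.
  V = {[85=88]}: π^{-1}(V) = {85, 88} ∉ τ ✗.
  V = {[84], [85=88]}: π^{-1}(V) = {84, 85, 88} ∉ τ ✗.
  V = {[86]}: π^{-1}(V) = {86} ∈ τ ✓.
  V = {[84], [86]}: π^{-1}(V) = {84, 86} ∈ τ ✓.
  V = {[85=88], [86]}: π^{-1}(V) = {85, 86, 88} ∉ τ ✗.
  V = {[84], [85=88], [86]}: π^{-1}(V) = {84, 85, 86, 88} ∉ τ ✗.
  V = {[87]}: π^{-1}(V) = {87} ∉ τ ✗.
  V = {[84], [87]}: π^{-1}(V) = {84, 87} ∉ τ ✗.
  V = {[85=88], [87]}: π^{-1}(V) = {85, 87, 88} ∉ τ ✗.
  V = {[84], [85=88], [87]}: π^{-1}(V) = {84, 85, 87, 88} ∉ τ ✗.
  V = {[86], [87]}: π^{-1}(V) = {86, 87} ∈ τ ✓.
  V = {[84], [86], [87]}: π^{-1}(V) = {84, 86, 87} ∈ τ ✓.
  V = {[85=88], [86], [87]}: π^{-1}(V) = {85, 86, 87, 88} ∉ τ ✗.
  V = {[84], [85=88], [86], [87]}: π^{-1}(V) = {84, 85, 86, 87, 88} ∈ τ ✓.
Open sets in the quotient: τ_Q = {{}, {[84]}, {[86]}, {[84], [86]}, {[86], [87]}, {[84], [86], [87]}, {[84], [85=88], [86], [87]}} (7 elements).


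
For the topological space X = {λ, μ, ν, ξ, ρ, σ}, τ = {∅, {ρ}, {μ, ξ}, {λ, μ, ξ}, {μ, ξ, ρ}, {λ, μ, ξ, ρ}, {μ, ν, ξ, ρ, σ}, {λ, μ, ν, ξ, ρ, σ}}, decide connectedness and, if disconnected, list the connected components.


(X, τ) is connected.

Find clopen sets (U ∈ τ with X ∖ U ∈ τ):
  U = ∅, X ∖ U = {λ, μ, ν, ξ, ρ, σ} — both open, so U is clopen.
  U = {λ, μ, ν, ξ, ρ, σ}, X ∖ U = ∅ — both open, so U is clopen.
Only trivial clopens (∅ and X) exist, so (X, τ) is connected.
Compute connected components by grouping points that agree on all clopens:
  component: {λ, μ, ν, ξ, ρ, σ}


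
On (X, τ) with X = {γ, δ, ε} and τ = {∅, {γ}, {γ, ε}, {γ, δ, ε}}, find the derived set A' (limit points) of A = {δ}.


A' = ∅

For each x ∈ X, list the open sets U ∈ τ with x ∈ U, then check whether U ∩ (A ∖ {x}) ≠ ∅ for every such U.
  x = γ: open {γ} ∋ x has {γ} ∩ (A ∖ {γ}) = ∅, so x is NOT a limit point.
  x = δ: open {γ, δ, ε} ∋ x has {γ, δ, ε} ∩ (A ∖ {δ}) = ∅, so x is NOT a limit point.
  x = ε: open {γ, ε} ∋ x has {γ, ε} ∩ (A ∖ {ε}) = ∅, so x is NOT a limit point.
Collecting: A' = ∅.


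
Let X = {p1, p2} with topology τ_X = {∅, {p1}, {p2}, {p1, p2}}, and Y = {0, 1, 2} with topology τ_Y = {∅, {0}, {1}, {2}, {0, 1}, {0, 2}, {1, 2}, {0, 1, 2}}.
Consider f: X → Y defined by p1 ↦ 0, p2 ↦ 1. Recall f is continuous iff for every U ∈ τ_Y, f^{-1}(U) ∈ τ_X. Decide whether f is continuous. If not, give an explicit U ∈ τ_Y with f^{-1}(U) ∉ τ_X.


f IS continuous.

Compute f^{-1}(U) for each U ∈ τ_Y:
  U = ∅: f^{-1}(U) = ∅ ∈ τ_X ✓.
  U = {0}: f^{-1}(U) = {p1} ∈ τ_X ✓.
  U = {1}: f^{-1}(U) = {p2} ∈ τ_X ✓.
  U = {2}: f^{-1}(U) = ∅ ∈ τ_X ✓.
  U = {0, 1}: f^{-1}(U) = {p1, p2} ∈ τ_X ✓.
  U = {0, 2}: f^{-1}(U) = {p1} ∈ τ_X ✓.
  U = {1, 2}: f^{-1}(U) = {p2} ∈ τ_X ✓.
  U = {0, 1, 2}: f^{-1}(U) = {p1, p2} ∈ τ_X ✓.
Every preimage lies in τ_X, so f IS continuous.


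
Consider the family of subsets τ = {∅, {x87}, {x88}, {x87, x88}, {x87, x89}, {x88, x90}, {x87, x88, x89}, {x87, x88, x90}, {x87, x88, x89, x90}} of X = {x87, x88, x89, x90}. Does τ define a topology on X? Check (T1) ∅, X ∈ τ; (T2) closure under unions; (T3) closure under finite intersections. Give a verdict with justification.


τ IS a topology on X.

Axiom (T1): ∅ ∈ τ? Yes; X ∈ τ? Yes.
Axiom (T2/T3): check pairwise unions and intersections of members of τ.
All pairwise intersections and unions checked — each lies in τ. Therefore τ satisfies (T1), (T2), (T3): it IS a topology on X.


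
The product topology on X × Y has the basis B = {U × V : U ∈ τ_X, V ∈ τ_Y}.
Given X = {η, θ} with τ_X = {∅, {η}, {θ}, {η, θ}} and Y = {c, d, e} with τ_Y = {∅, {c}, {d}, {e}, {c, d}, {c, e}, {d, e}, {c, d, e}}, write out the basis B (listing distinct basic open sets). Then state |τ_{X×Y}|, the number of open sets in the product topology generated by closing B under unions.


Basis B = {∅ × ∅, {η} × {c}, {η} × {d}, {η} × {e}, {θ} × {c}, {θ} × {d}, {θ} × {e}, {η} × {c, d}, {η} × {c, e}, {η, θ} × {c}, {η} × {d, e}, {η, θ} × {d}, {η, θ} × {e}, {θ} × {c, d}, {θ} × {c, e}, {θ} × {d, e}, {η} × {c, d, e}, {θ} × {c, d, e}, {η, θ} × {c, d}, {η, θ} × {c, e}, {η, θ} × {d, e}, {η, θ} × {c, d, e}}; |τ_{X×Y}| = 64.

Enumerate products U × V with U ∈ τ_X, V ∈ τ_Y (deduplicated):
  ∅ × ∅ = {} (∅)
  {η} × {c} = {(η,c)}
  {η} × {d} = {(η,d)}
  {η} × {e} = {(η,e)}
  {θ} × {c} = {(θ,c)}
  {θ} × {d} = {(θ,d)}
  {θ} × {e} = {(θ,e)}
  {η} × {c, d} = {(η,c), (η,d)}
  {η} × {c, e} = {(η,c), (η,e)}
  {η, θ} × {c} = {(η,c), (θ,c)}
  {η} × {d, e} = {(η,d), (η,e)}
  {η, θ} × {d} = {(η,d), (θ,d)}
  {η, θ} × {e} = {(η,e), (θ,e)}
  {θ} × {c, d} = {(θ,c), (θ,d)}
  {θ} × {c, e} = {(θ,c), (θ,e)}
  {θ} × {d, e} = {(θ,d), (θ,e)}
  {η} × {c, d, e} = {(η,c), (η,d), (η,e)}
  {θ} × {c, d, e} = {(θ,c), (θ,d), (θ,e)}
  {η, θ} × {c, d} = {(η,c), (η,d), (θ,c), (θ,d)}
  {η, θ} × {c, e} = {(η,c), (η,e), (θ,c), (θ,e)}
  {η, θ} × {d, e} = {(η,d), (η,e), (θ,d), (θ,e)}
  {η, θ} × {c, d, e} = {(η,c), (η,d), (η,e), (θ,c), (θ,d), (θ,e)}
These 22 distinct sets form the basis B.
Close under arbitrary unions to get τ_{X×Y}; counting gives |τ_{X×Y}| = 64.


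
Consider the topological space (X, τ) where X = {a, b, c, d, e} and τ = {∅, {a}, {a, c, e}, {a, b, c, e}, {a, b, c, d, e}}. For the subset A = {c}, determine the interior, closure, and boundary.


int(A) = ∅, cl(A) = {b, c, d, e}, ∂A = {b, c, d, e}.

Closed sets in (X, τ) are complements of opens:
  closed(X, τ) = {∅, {d}, {b, d}, {b, c, d, e}, {a, b, c, d, e}}.
int(A) = ⋃ {U ∈ τ : U ⊆ A}. Opens contained in A: ∅.
Taking the union of these: int(A) = ∅.
cl(A) = ⋂ {C closed : A ⊆ C}. Closed sets containing A: {b, c, d, e}, {a, b, c, d, e}.
Intersecting these: cl(A) = {b, c, d, e}.
∂A = cl(A) ∖ int(A) = {b, c, d, e} ∖ ∅ = {b, c, d, e}.


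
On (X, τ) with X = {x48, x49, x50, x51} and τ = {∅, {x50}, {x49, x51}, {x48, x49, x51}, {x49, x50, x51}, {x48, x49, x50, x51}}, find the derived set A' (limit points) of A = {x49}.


A' = {x48, x51}

For each x ∈ X, list the open sets U ∈ τ with x ∈ U, then check whether U ∩ (A ∖ {x}) ≠ ∅ for every such U.
  x = x48: opens ∋ x are {x48, x49, x51}, {x48, x49, x50, x51}; each meets A ∖ {x48}, so x IS a limit point.
  x = x49: open {x49, x51} ∋ x has {x49, x51} ∩ (A ∖ {x49}) = ∅, so x is NOT a limit point.
  x = x50: open {x50} ∋ x has {x50} ∩ (A ∖ {x50}) = ∅, so x is NOT a limit point.
  x = x51: opens ∋ x are {x49, x51}, {x48, x49, x51}, {x49, x50, x51}, {x48, x49, x50, x51}; each meets A ∖ {x51}, so x IS a limit point.
Collecting: A' = {x48, x51}.


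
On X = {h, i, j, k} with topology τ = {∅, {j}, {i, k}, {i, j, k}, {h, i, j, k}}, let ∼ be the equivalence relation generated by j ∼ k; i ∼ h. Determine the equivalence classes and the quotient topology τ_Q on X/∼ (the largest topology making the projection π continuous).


X/∼ = {[h=i], [j=k]}; |τ_Q| = 2.

Equivalence classes: [h=i], [j=k].
Quotient map π: X → X/∼ sends h ↦ [h=i], i ↦ [h=i], j ↦ [j=k], k ↦ [j=k].
For each subset V ⊆ X/∼, compute π^{-1}(V) ⊆ X and check whether π^{-1}(V) ∈ τ. V is open in τ_Q iff π^{-1}(V) ∈ τ.
  V = {}: π^{-1}(V) = ∅ ∈ τ ✓.
  V = {[h=i]}: π^{-1}(V) = {h, i} ∉ τ ✗.
  V = {[j=k]}: π^{-1}(V) = {j, k} ∉ τ ✗.
  V = {[h=i], [j=k]}: π^{-1}(V) = {h, i, j, k} ∈ τ ✓.
Open sets in the quotient: τ_Q = {{}, {[h=i], [j=k]}} (2 elements).


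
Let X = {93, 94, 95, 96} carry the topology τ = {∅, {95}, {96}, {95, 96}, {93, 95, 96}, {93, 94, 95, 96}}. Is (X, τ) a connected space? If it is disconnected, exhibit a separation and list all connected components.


(X, τ) is connected.

Find clopen sets (U ∈ τ with X ∖ U ∈ τ):
  U = ∅, X ∖ U = {93, 94, 95, 96} — both open, so U is clopen.
  U = {93, 94, 95, 96}, X ∖ U = ∅ — both open, so U is clopen.
Only trivial clopens (∅ and X) exist, so (X, τ) is connected.
Compute connected components by grouping points that agree on all clopens:
  component: {93, 94, 95, 96}


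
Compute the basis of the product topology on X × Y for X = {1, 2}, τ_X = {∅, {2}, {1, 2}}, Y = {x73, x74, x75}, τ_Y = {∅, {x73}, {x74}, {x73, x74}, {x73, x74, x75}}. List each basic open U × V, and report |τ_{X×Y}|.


Basis B = {∅ × ∅, {2} × {x73}, {2} × {x74}, {1, 2} × {x73}, {1, 2} × {x74}, {2} × {x73, x74}, {2} × {x73, x74, x75}, {1, 2} × {x73, x74}, {1, 2} × {x73, x74, x75}}; |τ_{X×Y}| = 14.

Enumerate products U × V with U ∈ τ_X, V ∈ τ_Y (deduplicated):
  ∅ × ∅ = {} (∅)
  {2} × {x73} = {(2,x73)}
  {2} × {x74} = {(2,x74)}
  {1, 2} × {x73} = {(1,x73), (2,x73)}
  {1, 2} × {x74} = {(1,x74), (2,x74)}
  {2} × {x73, x74} = {(2,x73), (2,x74)}
  {2} × {x73, x74, x75} = {(2,x73), (2,x74), (2,x75)}
  {1, 2} × {x73, x74} = {(1,x73), (1,x74), (2,x73), (2,x74)}
  {1, 2} × {x73, x74, x75} = {(1,x73), (1,x74), (1,x75), (2,x73), (2,x74), (2,x75)}
These 9 distinct sets form the basis B.
Close under arbitrary unions to get τ_{X×Y}; counting gives |τ_{X×Y}| = 14.


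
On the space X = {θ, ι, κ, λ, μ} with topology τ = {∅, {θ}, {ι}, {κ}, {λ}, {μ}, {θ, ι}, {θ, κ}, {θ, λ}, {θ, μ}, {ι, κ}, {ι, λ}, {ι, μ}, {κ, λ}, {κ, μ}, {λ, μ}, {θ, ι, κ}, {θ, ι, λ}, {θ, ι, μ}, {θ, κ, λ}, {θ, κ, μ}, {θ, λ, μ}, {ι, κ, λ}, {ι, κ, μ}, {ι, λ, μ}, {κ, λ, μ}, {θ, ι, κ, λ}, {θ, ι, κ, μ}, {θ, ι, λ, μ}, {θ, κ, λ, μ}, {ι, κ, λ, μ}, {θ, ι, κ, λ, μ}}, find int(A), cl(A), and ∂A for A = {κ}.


int(A) = {κ}, cl(A) = {κ}, ∂A = ∅.

Closed sets in (X, τ) are complements of opens:
  closed(X, τ) = {∅, {θ}, {ι}, {κ}, {λ}, {μ}, {θ, ι}, {θ, κ}, {θ, λ}, {θ, μ}, {ι, κ}, {ι, λ}, {ι, μ}, {κ, λ}, {κ, μ}, {λ, μ}, {θ, ι, κ}, {θ, ι, λ}, {θ, ι, μ}, {θ, κ, λ}, {θ, κ, μ}, {θ, λ, μ}, {ι, κ, λ}, {ι, κ, μ}, {ι, λ, μ}, {κ, λ, μ}, {θ, ι, κ, λ}, {θ, ι, κ, μ}, {θ, ι, λ, μ}, {θ, κ, λ, μ}, {ι, κ, λ, μ}, {θ, ι, κ, λ, μ}}.
int(A) = ⋃ {U ∈ τ : U ⊆ A}. Opens contained in A: ∅, {κ}.
Taking the union of these: int(A) = {κ}.
cl(A) = ⋂ {C closed : A ⊆ C}. Closed sets containing A: {κ}, {θ, κ}, {ι, κ}, {κ, λ}, {κ, μ}, {θ, ι, κ}, {θ, κ, λ}, {θ, κ, μ}, {ι, κ, λ}, {ι, κ, μ}, {κ, λ, μ}, {θ, ι, κ, λ}, {θ, ι, κ, μ}, {θ, κ, λ, μ}, {ι, κ, λ, μ}, {θ, ι, κ, λ, μ}.
Intersecting these: cl(A) = {κ}.
∂A = cl(A) ∖ int(A) = {κ} ∖ {κ} = ∅.


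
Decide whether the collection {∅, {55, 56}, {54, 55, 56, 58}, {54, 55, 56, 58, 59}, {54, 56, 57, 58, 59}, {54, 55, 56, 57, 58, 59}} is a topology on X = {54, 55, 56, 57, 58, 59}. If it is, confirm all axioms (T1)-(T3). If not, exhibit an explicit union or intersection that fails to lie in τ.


τ is NOT a topology on X.

Axiom (T1): ∅ ∈ τ? Yes; X ∈ τ? Yes.
Axiom (T2/T3): check pairwise unions and intersections of members of τ.
Counterexample for (T3): {55, 56} ∩ {54, 56, 57, 58, 59} = {56} ∉ τ. Therefore τ is NOT a topology.


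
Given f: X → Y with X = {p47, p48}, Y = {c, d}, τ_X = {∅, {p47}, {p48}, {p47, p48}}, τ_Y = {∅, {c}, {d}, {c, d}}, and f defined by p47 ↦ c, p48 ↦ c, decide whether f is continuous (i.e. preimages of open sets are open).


f IS continuous.

Compute f^{-1}(U) for each U ∈ τ_Y:
  U = ∅: f^{-1}(U) = ∅ ∈ τ_X ✓.
  U = {c}: f^{-1}(U) = {p47, p48} ∈ τ_X ✓.
  U = {d}: f^{-1}(U) = ∅ ∈ τ_X ✓.
  U = {c, d}: f^{-1}(U) = {p47, p48} ∈ τ_X ✓.
Every preimage lies in τ_X, so f IS continuous.


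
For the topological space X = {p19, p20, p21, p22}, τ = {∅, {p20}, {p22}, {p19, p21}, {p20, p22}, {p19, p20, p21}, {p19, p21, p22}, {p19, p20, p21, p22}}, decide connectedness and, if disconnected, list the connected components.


(X, τ) is disconnected; components = [{p20}, {p22}, {p19, p21}].

Find clopen sets (U ∈ τ with X ∖ U ∈ τ):
  U = ∅, X ∖ U = {p19, p20, p21, p22} — both open, so U is clopen.
  U = {p20}, X ∖ U = {p19, p21, p22} — both open, so U is clopen.
  U = {p22}, X ∖ U = {p19, p20, p21} — both open, so U is clopen.
  U = {p19, p21}, X ∖ U = {p20, p22} — both open, so U is clopen.
  U = {p20, p22}, X ∖ U = {p19, p21} — both open, so U is clopen.
  U = {p19, p20, p21}, X ∖ U = {p22} — both open, so U is clopen.
  U = {p19, p21, p22}, X ∖ U = {p20} — both open, so U is clopen.
  U = {p19, p20, p21, p22}, X ∖ U = ∅ — both open, so U is clopen.
Nontrivial clopen(s) exist: e.g. {p20}. So (X, τ) is disconnected.
Compute connected components by grouping points that agree on all clopens:
  component: {p20}
  component: {p22}
  component: {p19, p21}


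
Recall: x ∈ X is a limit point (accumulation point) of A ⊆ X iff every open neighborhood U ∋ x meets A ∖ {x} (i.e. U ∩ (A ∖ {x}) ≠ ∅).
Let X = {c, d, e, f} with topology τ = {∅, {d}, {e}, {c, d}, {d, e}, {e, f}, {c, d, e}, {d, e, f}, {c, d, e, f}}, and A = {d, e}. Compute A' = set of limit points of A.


A' = {c, f}

For each x ∈ X, list the open sets U ∈ τ with x ∈ U, then check whether U ∩ (A ∖ {x}) ≠ ∅ for every such U.
  x = c: opens ∋ x are {c, d}, {c, d, e}, {c, d, e, f}; each meets A ∖ {c}, so x IS a limit point.
  x = d: open {d} ∋ x has {d} ∩ (A ∖ {d}) = ∅, so x is NOT a limit point.
  x = e: open {e} ∋ x has {e} ∩ (A ∖ {e}) = ∅, so x is NOT a limit point.
  x = f: opens ∋ x are {e, f}, {d, e, f}, {c, d, e, f}; each meets A ∖ {f}, so x IS a limit point.
Collecting: A' = {c, f}.


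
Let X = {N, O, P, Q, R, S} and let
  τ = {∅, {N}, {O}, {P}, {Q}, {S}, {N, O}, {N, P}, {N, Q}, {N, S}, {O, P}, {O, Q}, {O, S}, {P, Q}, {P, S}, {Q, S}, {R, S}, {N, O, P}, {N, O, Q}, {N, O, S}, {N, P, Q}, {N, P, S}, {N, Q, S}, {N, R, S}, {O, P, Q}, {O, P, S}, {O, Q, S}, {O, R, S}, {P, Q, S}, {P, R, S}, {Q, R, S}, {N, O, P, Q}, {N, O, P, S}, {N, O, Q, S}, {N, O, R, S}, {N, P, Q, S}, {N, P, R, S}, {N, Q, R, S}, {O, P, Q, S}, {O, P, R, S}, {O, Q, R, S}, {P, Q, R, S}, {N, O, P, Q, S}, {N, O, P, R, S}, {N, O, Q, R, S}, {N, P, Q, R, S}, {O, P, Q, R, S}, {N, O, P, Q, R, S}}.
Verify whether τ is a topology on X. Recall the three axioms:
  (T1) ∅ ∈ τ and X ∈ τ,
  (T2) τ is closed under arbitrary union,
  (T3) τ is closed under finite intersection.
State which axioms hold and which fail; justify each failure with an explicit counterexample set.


τ IS a topology on X.

Axiom (T1): ∅ ∈ τ? Yes; X ∈ τ? Yes.
Axiom (T2/T3): check pairwise unions and intersections of members of τ.
All pairwise intersections and unions checked — each lies in τ. Therefore τ satisfies (T1), (T2), (T3): it IS a topology on X.


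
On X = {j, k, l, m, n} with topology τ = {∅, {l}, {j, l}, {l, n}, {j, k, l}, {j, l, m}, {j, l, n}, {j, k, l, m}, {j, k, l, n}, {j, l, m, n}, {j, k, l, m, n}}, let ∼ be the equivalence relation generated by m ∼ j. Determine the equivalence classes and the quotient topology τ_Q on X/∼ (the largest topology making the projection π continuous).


X/∼ = {[j=m], [k], [l], [n]}; |τ_Q| = 7.

Equivalence classes: [j=m], [k], [l], [n].
Quotient map π: X → X/∼ sends j ↦ [j=m], k ↦ [k], l ↦ [l], m ↦ [j=m], n ↦ [n].
For each subset V ⊆ X/∼, compute π^{-1}(V) ⊆ X and check whether π^{-1}(V) ∈ τ. V is open in τ_Q iff π^{-1}(V) ∈ τ.
  V = {}: π^{-1}(V) = ∅ ∈ τ ✓.
  V = {[j=m]}: π^{-1}(V) = {j, m} ∉ τ ✗.
  V = {[k]}: π^{-1}(V) = {k} ∉ τ ✗.
  V = {[j=m], [k]}: π^{-1}(V) = {j, k, m} ∉ τ ✗.
  V = {[l]}: π^{-1}(V) = {l} ∈ τ ✓.
  V = {[j=m], [l]}: π^{-1}(V) = {j, l, m} ∈ τ ✓.
  V = {[k], [l]}: π^{-1}(V) = {k, l} ∉ τ ✗.
  V = {[j=m], [k], [l]}: π^{-1}(V) = {j, k, l, m} ∈ τ ✓.
  V = {[n]}: π^{-1}(V) = {n} ∉ τ ✗.
  V = {[j=m], [n]}: π^{-1}(V) = {j, m, n} ∉ τ ✗.
  V = {[k], [n]}: π^{-1}(V) = {k, n} ∉ τ ✗.
  V = {[j=m], [k], [n]}: π^{-1}(V) = {j, k, m, n} ∉ τ ✗.
  V = {[l], [n]}: π^{-1}(V) = {l, n} ∈ τ ✓.
  V = {[j=m], [l], [n]}: π^{-1}(V) = {j, l, m, n} ∈ τ ✓.
  V = {[k], [l], [n]}: π^{-1}(V) = {k, l, n} ∉ τ ✗.
  V = {[j=m], [k], [l], [n]}: π^{-1}(V) = {j, k, l, m, n} ∈ τ ✓.
Open sets in the quotient: τ_Q = {{}, {[l]}, {[j=m], [l]}, {[j=m], [k], [l]}, {[l], [n]}, {[j=m], [l], [n]}, {[j=m], [k], [l], [n]}} (7 elements).


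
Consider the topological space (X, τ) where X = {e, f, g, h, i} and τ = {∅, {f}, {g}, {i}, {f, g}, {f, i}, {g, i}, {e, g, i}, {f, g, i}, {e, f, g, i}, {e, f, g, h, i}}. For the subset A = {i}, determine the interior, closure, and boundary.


int(A) = {i}, cl(A) = {e, h, i}, ∂A = {e, h}.

Closed sets in (X, τ) are complements of opens:
  closed(X, τ) = {∅, {h}, {e, h}, {f, h}, {e, f, h}, {e, g, h}, {e, h, i}, {e, f, g, h}, {e, f, h, i}, {e, g, h, i}, {e, f, g, h, i}}.
int(A) = ⋃ {U ∈ τ : U ⊆ A}. Opens contained in A: ∅, {i}.
Taking the union of these: int(A) = {i}.
cl(A) = ⋂ {C closed : A ⊆ C}. Closed sets containing A: {e, h, i}, {e, f, h, i}, {e, g, h, i}, {e, f, g, h, i}.
Intersecting these: cl(A) = {e, h, i}.
∂A = cl(A) ∖ int(A) = {e, h, i} ∖ {i} = {e, h}.


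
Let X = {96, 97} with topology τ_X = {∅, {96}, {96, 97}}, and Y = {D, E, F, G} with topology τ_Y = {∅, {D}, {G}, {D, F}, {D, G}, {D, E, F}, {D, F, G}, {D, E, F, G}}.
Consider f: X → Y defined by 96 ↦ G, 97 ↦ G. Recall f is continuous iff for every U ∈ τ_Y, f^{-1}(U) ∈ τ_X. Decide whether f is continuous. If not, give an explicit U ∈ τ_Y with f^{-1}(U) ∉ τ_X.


f IS continuous.

Compute f^{-1}(U) for each U ∈ τ_Y:
  U = ∅: f^{-1}(U) = ∅ ∈ τ_X ✓.
  U = {D}: f^{-1}(U) = ∅ ∈ τ_X ✓.
  U = {G}: f^{-1}(U) = {96, 97} ∈ τ_X ✓.
  U = {D, F}: f^{-1}(U) = ∅ ∈ τ_X ✓.
  U = {D, G}: f^{-1}(U) = {96, 97} ∈ τ_X ✓.
  U = {D, E, F}: f^{-1}(U) = ∅ ∈ τ_X ✓.
  U = {D, F, G}: f^{-1}(U) = {96, 97} ∈ τ_X ✓.
  U = {D, E, F, G}: f^{-1}(U) = {96, 97} ∈ τ_X ✓.
Every preimage lies in τ_X, so f IS continuous.


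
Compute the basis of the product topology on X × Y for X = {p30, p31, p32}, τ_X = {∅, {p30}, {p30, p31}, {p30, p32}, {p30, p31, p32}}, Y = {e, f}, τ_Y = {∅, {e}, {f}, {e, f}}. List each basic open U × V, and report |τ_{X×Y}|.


Basis B = {∅ × ∅, {p30} × {e}, {p30} × {f}, {p30} × {e, f}, {p30, p31} × {e}, {p30, p32} × {e}, {p30, p31} × {f}, {p30, p32} × {f}, {p30, p31, p32} × {e}, {p30, p31, p32} × {f}, {p30, p31} × {e, f}, {p30, p32} × {e, f}, {p30, p31, p32} × {e, f}}; |τ_{X×Y}| = 25.

Enumerate products U × V with U ∈ τ_X, V ∈ τ_Y (deduplicated):
  ∅ × ∅ = {} (∅)
  {p30} × {e} = {(p30,e)}
  {p30} × {f} = {(p30,f)}
  {p30} × {e, f} = {(p30,e), (p30,f)}
  {p30, p31} × {e} = {(p30,e), (p31,e)}
  {p30, p32} × {e} = {(p30,e), (p32,e)}
  {p30, p31} × {f} = {(p30,f), (p31,f)}
  {p30, p32} × {f} = {(p30,f), (p32,f)}
  {p30, p31, p32} × {e} = {(p30,e), (p31,e), (p32,e)}
  {p30, p31, p32} × {f} = {(p30,f), (p31,f), (p32,f)}
  {p30, p31} × {e, f} = {(p30,e), (p30,f), (p31,e), (p31,f)}
  {p30, p32} × {e, f} = {(p30,e), (p30,f), (p32,e), (p32,f)}
  {p30, p31, p32} × {e, f} = {(p30,e), (p30,f), (p31,e), (p31,f), (p32,e), (p32,f)}
These 13 distinct sets form the basis B.
Close under arbitrary unions to get τ_{X×Y}; counting gives |τ_{X×Y}| = 25.


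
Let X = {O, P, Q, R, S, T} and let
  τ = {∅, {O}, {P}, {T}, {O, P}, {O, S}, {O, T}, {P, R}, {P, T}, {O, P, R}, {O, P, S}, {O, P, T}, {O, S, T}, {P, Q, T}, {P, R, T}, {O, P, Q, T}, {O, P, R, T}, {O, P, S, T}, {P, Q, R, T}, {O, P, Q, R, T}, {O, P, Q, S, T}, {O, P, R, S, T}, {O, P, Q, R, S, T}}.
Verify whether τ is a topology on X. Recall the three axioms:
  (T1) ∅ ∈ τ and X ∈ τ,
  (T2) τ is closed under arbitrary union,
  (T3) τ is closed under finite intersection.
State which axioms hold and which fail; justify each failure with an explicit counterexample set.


τ is NOT a topology on X.

Axiom (T1): ∅ ∈ τ? Yes; X ∈ τ? Yes.
Axiom (T2/T3): check pairwise unions and intersections of members of τ.
Counterexample for (T2): {O, S} ∪ {P, R} = {O, P, R, S} ∉ τ. Therefore τ is NOT a topology.


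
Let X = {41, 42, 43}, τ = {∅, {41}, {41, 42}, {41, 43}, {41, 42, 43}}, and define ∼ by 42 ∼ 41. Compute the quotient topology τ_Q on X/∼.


X/∼ = {[41=42], [43]}; |τ_Q| = 3.

Equivalence classes: [41=42], [43].
Quotient map π: X → X/∼ sends 41 ↦ [41=42], 42 ↦ [41=42], 43 ↦ [43].
For each subset V ⊆ X/∼, compute π^{-1}(V) ⊆ X and check whether π^{-1}(V) ∈ τ. V is open in τ_Q iff π^{-1}(V) ∈ τ.
  V = {}: π^{-1}(V) = ∅ ∈ τ ✓.
  V = {[41=42]}: π^{-1}(V) = {41, 42} ∈ τ ✓.
  V = {[43]}: π^{-1}(V) = {43} ∉ τ ✗.
  V = {[41=42], [43]}: π^{-1}(V) = {41, 42, 43} ∈ τ ✓.
Open sets in the quotient: τ_Q = {{}, {[41=42]}, {[41=42], [43]}} (3 elements).


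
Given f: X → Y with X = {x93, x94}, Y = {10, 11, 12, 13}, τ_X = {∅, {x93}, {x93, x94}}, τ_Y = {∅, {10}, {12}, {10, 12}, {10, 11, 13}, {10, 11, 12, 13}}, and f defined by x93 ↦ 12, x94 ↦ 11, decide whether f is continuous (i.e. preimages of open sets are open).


f is NOT continuous.

Compute f^{-1}(U) for each U ∈ τ_Y:
  U = ∅: f^{-1}(U) = ∅ ∈ τ_X ✓.
  U = {10}: f^{-1}(U) = ∅ ∈ τ_X ✓.
  U = {12}: f^{-1}(U) = {x93} ∈ τ_X ✓.
  U = {10, 12}: f^{-1}(U) = {x93} ∈ τ_X ✓.
  U = {10, 11, 13}: f^{-1}(U) = {x94} ∉ τ_X ✗.
  U = {10, 11, 12, 13}: f^{-1}(U) = {x93, x94} ∈ τ_X ✓.
Found U = {10, 11, 13} with f^{-1}(U) = {x94} not in τ_X. Therefore f is NOT continuous.


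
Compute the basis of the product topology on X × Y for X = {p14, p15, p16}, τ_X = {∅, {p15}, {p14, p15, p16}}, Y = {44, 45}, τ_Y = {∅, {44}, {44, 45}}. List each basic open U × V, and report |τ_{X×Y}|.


Basis B = {∅ × ∅, {p15} × {44}, {p15} × {44, 45}, {p14, p15, p16} × {44}, {p14, p15, p16} × {44, 45}}; |τ_{X×Y}| = 6.

Enumerate products U × V with U ∈ τ_X, V ∈ τ_Y (deduplicated):
  ∅ × ∅ = {} (∅)
  {p15} × {44} = {(p15,44)}
  {p15} × {44, 45} = {(p15,44), (p15,45)}
  {p14, p15, p16} × {44} = {(p14,44), (p15,44), (p16,44)}
  {p14, p15, p16} × {44, 45} = {(p14,44), (p14,45), (p15,44), (p15,45), (p16,44), (p16,45)}
These 5 distinct sets form the basis B.
Close under arbitrary unions to get τ_{X×Y}; counting gives |τ_{X×Y}| = 6.


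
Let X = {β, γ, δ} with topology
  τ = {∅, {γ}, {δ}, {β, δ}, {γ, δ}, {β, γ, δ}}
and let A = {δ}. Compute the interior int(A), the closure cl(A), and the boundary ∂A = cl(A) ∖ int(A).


int(A) = {δ}, cl(A) = {β, δ}, ∂A = {β}.

Closed sets in (X, τ) are complements of opens:
  closed(X, τ) = {∅, {β}, {γ}, {β, γ}, {β, δ}, {β, γ, δ}}.
int(A) = ⋃ {U ∈ τ : U ⊆ A}. Opens contained in A: ∅, {δ}.
Taking the union of these: int(A) = {δ}.
cl(A) = ⋂ {C closed : A ⊆ C}. Closed sets containing A: {β, δ}, {β, γ, δ}.
Intersecting these: cl(A) = {β, δ}.
∂A = cl(A) ∖ int(A) = {β, δ} ∖ {δ} = {β}.


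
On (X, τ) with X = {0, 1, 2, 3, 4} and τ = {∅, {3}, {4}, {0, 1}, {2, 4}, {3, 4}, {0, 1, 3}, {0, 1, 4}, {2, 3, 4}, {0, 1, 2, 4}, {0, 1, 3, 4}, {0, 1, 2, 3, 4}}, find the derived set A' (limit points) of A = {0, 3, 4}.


A' = {1, 2}

For each x ∈ X, list the open sets U ∈ τ with x ∈ U, then check whether U ∩ (A ∖ {x}) ≠ ∅ for every such U.
  x = 0: open {0, 1} ∋ x has {0, 1} ∩ (A ∖ {0}) = ∅, so x is NOT a limit point.
  x = 1: opens ∋ x are {0, 1}, {0, 1, 3}, {0, 1, 4}, {0, 1, 2, 4}, {0, 1, 3, 4}, {0, 1, 2, 3, 4}; each meets A ∖ {1}, so x IS a limit point.
  x = 2: opens ∋ x are {2, 4}, {2, 3, 4}, {0, 1, 2, 4}, {0, 1, 2, 3, 4}; each meets A ∖ {2}, so x IS a limit point.
  x = 3: open {3} ∋ x has {3} ∩ (A ∖ {3}) = ∅, so x is NOT a limit point.
  x = 4: open {4} ∋ x has {4} ∩ (A ∖ {4}) = ∅, so x is NOT a limit point.
Collecting: A' = {1, 2}.


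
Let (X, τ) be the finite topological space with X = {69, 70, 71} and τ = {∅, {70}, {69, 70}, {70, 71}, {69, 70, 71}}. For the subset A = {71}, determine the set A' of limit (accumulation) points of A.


A' = ∅

For each x ∈ X, list the open sets U ∈ τ with x ∈ U, then check whether U ∩ (A ∖ {x}) ≠ ∅ for every such U.
  x = 69: open {69, 70} ∋ x has {69, 70} ∩ (A ∖ {69}) = ∅, so x is NOT a limit point.
  x = 70: open {70} ∋ x has {70} ∩ (A ∖ {70}) = ∅, so x is NOT a limit point.
  x = 71: open {70, 71} ∋ x has {70, 71} ∩ (A ∖ {71}) = ∅, so x is NOT a limit point.
Collecting: A' = ∅.


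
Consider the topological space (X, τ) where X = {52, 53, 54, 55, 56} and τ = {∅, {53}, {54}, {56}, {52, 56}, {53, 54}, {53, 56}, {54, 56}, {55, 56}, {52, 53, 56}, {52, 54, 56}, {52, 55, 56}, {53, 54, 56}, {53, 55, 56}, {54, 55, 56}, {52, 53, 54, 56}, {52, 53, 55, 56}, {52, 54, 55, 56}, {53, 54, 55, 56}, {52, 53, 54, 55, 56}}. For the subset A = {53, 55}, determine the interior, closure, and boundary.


int(A) = {53}, cl(A) = {53, 55}, ∂A = {55}.

Closed sets in (X, τ) are complements of opens:
  closed(X, τ) = {∅, {52}, {53}, {54}, {55}, {52, 53}, {52, 54}, {52, 55}, {53, 54}, {53, 55}, {54, 55}, {52, 53, 54}, {52, 53, 55}, {52, 54, 55}, {52, 55, 56}, {53, 54, 55}, {52, 53, 54, 55}, {52, 53, 55, 56}, {52, 54, 55, 56}, {52, 53, 54, 55, 56}}.
int(A) = ⋃ {U ∈ τ : U ⊆ A}. Opens contained in A: ∅, {53}.
Taking the union of these: int(A) = {53}.
cl(A) = ⋂ {C closed : A ⊆ C}. Closed sets containing A: {53, 55}, {52, 53, 55}, {53, 54, 55}, {52, 53, 54, 55}, {52, 53, 55, 56}, {52, 53, 54, 55, 56}.
Intersecting these: cl(A) = {53, 55}.
∂A = cl(A) ∖ int(A) = {53, 55} ∖ {53} = {55}.


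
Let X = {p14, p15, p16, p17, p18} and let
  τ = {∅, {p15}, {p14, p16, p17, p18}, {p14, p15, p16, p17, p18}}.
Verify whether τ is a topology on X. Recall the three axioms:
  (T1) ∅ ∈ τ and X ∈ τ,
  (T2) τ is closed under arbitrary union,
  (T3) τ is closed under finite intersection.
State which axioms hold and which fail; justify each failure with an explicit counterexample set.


τ IS a topology on X.

Axiom (T1): ∅ ∈ τ? Yes; X ∈ τ? Yes.
Axiom (T2/T3): check pairwise unions and intersections of members of τ.
All pairwise intersections and unions checked — each lies in τ. Therefore τ satisfies (T1), (T2), (T3): it IS a topology on X.


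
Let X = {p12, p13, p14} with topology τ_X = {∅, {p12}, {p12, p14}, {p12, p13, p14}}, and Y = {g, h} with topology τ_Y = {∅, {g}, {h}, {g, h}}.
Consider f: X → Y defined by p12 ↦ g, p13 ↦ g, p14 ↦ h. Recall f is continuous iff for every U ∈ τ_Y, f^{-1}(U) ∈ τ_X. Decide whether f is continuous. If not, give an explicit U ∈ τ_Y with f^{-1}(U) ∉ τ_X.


f is NOT continuous.

Compute f^{-1}(U) for each U ∈ τ_Y:
  U = ∅: f^{-1}(U) = ∅ ∈ τ_X ✓.
  U = {g}: f^{-1}(U) = {p12, p13} ∉ τ_X ✗.
  U = {h}: f^{-1}(U) = {p14} ∉ τ_X ✗.
  U = {g, h}: f^{-1}(U) = {p12, p13, p14} ∈ τ_X ✓.
Found U = {g} with f^{-1}(U) = {p12, p13} not in τ_X. Therefore f is NOT continuous.
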